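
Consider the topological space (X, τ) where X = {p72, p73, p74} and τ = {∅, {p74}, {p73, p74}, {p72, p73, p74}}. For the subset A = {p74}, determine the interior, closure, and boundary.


int(A) = {p74}, cl(A) = {p72, p73, p74}, ∂A = {p72, p73}.

Closed sets in (X, τ) are complements of opens:
  closed(X, τ) = {∅, {p72}, {p72, p73}, {p72, p73, p74}}.
int(A) = ⋃ {U ∈ τ : U ⊆ A}. Opens contained in A: ∅, {p74}.
Taking the union of these: int(A) = {p74}.
cl(A) = ⋂ {C closed : A ⊆ C}. Closed sets containing A: {p72, p73, p74}.
Intersecting these: cl(A) = {p72, p73, p74}.
∂A = cl(A) ∖ int(A) = {p72, p73, p74} ∖ {p74} = {p72, p73}.


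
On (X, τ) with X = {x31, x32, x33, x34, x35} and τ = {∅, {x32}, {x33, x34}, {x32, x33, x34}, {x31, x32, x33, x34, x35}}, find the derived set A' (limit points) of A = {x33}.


A' = {x31, x34, x35}

For each x ∈ X, list the open sets U ∈ τ with x ∈ U, then check whether U ∩ (A ∖ {x}) ≠ ∅ for every such U.
  x = x31: opens ∋ x are {x31, x32, x33, x34, x35}; each meets A ∖ {x31}, so x IS a limit point.
  x = x32: open {x32} ∋ x has {x32} ∩ (A ∖ {x32}) = ∅, so x is NOT a limit point.
  x = x33: open {x33, x34} ∋ x has {x33, x34} ∩ (A ∖ {x33}) = ∅, so x is NOT a limit point.
  x = x34: opens ∋ x are {x33, x34}, {x32, x33, x34}, {x31, x32, x33, x34, x35}; each meets A ∖ {x34}, so x IS a limit point.
  x = x35: opens ∋ x are {x31, x32, x33, x34, x35}; each meets A ∖ {x35}, so x IS a limit point.
Collecting: A' = {x31, x34, x35}.


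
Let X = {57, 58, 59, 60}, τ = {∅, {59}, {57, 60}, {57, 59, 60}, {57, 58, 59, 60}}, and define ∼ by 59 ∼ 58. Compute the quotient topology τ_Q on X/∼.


X/∼ = {[57], [58=59], [60]}; |τ_Q| = 3.

Equivalence classes: [57], [58=59], [60].
Quotient map π: X → X/∼ sends 57 ↦ [57], 58 ↦ [58=59], 59 ↦ [58=59], 60 ↦ [60].
For each subset V ⊆ X/∼, compute π^{-1}(V) ⊆ X and check whether π^{-1}(V) ∈ τ. V is open in τ_Q iff π^{-1}(V) ∈ τ.
  V = {}: π^{-1}(V) = ∅ ∈ τ ✓.
  V = {[57]}: π^{-1}(V) = {57} ∉ τ ✗.
  V = {[58=59]}: π^{-1}(V) = {58, 59} ∉ τ ✗.
  V = {[57], [58=59]}: π^{-1}(V) = {57, 58, 59} ∉ τ ✗.
  V = {[60]}: π^{-1}(V) = {60} ∉ τ ✗.
  V = {[57], [60]}: π^{-1}(V) = {57, 60} ∈ τ ✓.
  V = {[58=59], [60]}: π^{-1}(V) = {58, 59, 60} ∉ τ ✗.
  V = {[57], [58=59], [60]}: π^{-1}(V) = {57, 58, 59, 60} ∈ τ ✓.
Open sets in the quotient: τ_Q = {{}, {[57], [60]}, {[57], [58=59], [60]}} (3 elements).


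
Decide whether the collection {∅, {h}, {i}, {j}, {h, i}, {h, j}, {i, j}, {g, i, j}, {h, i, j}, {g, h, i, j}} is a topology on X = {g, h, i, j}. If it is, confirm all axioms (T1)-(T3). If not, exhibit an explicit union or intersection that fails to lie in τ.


τ IS a topology on X.

Axiom (T1): ∅ ∈ τ? Yes; X ∈ τ? Yes.
Axiom (T2/T3): check pairwise unions and intersections of members of τ.
All pairwise intersections and unions checked — each lies in τ. Therefore τ satisfies (T1), (T2), (T3): it IS a topology on X.


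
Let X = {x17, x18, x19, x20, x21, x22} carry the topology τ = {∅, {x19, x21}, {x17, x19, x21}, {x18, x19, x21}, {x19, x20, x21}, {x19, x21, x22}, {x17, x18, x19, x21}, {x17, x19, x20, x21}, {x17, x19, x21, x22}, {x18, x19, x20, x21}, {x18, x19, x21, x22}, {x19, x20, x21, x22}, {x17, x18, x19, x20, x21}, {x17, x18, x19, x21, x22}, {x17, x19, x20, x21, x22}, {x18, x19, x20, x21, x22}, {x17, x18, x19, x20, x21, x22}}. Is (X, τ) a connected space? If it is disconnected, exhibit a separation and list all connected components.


(X, τ) is connected.

Find clopen sets (U ∈ τ with X ∖ U ∈ τ):
  U = ∅, X ∖ U = {x17, x18, x19, x20, x21, x22} — both open, so U is clopen.
  U = {x17, x18, x19, x20, x21, x22}, X ∖ U = ∅ — both open, so U is clopen.
Only trivial clopens (∅ and X) exist, so (X, τ) is connected.
Compute connected components by grouping points that agree on all clopens:
  component: {x17, x18, x19, x20, x21, x22}


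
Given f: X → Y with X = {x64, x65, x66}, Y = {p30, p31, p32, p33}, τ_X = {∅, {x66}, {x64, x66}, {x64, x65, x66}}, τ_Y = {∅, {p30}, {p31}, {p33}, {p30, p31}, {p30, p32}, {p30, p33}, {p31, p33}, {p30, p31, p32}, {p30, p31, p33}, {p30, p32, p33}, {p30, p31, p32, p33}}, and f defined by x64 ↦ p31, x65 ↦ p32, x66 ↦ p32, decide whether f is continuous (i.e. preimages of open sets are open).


f is NOT continuous.

Compute f^{-1}(U) for each U ∈ τ_Y:
  U = ∅: f^{-1}(U) = ∅ ∈ τ_X ✓.
  U = {p30}: f^{-1}(U) = ∅ ∈ τ_X ✓.
  U = {p31}: f^{-1}(U) = {x64} ∉ τ_X ✗.
  U = {p33}: f^{-1}(U) = ∅ ∈ τ_X ✓.
  U = {p30, p31}: f^{-1}(U) = {x64} ∉ τ_X ✗.
  U = {p30, p32}: f^{-1}(U) = {x65, x66} ∉ τ_X ✗.
  U = {p30, p33}: f^{-1}(U) = ∅ ∈ τ_X ✓.
  U = {p31, p33}: f^{-1}(U) = {x64} ∉ τ_X ✗.
  U = {p30, p31, p32}: f^{-1}(U) = {x64, x65, x66} ∈ τ_X ✓.
  U = {p30, p31, p33}: f^{-1}(U) = {x64} ∉ τ_X ✗.
  U = {p30, p32, p33}: f^{-1}(U) = {x65, x66} ∉ τ_X ✗.
  U = {p30, p31, p32, p33}: f^{-1}(U) = {x64, x65, x66} ∈ τ_X ✓.
Found U = {p31} with f^{-1}(U) = {x64} not in τ_X. Therefore f is NOT continuous.


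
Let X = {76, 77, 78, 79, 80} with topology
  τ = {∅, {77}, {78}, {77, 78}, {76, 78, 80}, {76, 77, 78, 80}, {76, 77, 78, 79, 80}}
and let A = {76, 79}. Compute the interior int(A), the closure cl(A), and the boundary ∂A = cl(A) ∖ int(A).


int(A) = ∅, cl(A) = {76, 79, 80}, ∂A = {76, 79, 80}.

Closed sets in (X, τ) are complements of opens:
  closed(X, τ) = {∅, {79}, {77, 79}, {76, 79, 80}, {76, 77, 79, 80}, {76, 78, 79, 80}, {76, 77, 78, 79, 80}}.
int(A) = ⋃ {U ∈ τ : U ⊆ A}. Opens contained in A: ∅.
Taking the union of these: int(A) = ∅.
cl(A) = ⋂ {C closed : A ⊆ C}. Closed sets containing A: {76, 79, 80}, {76, 77, 79, 80}, {76, 78, 79, 80}, {76, 77, 78, 79, 80}.
Intersecting these: cl(A) = {76, 79, 80}.
∂A = cl(A) ∖ int(A) = {76, 79, 80} ∖ ∅ = {76, 79, 80}.


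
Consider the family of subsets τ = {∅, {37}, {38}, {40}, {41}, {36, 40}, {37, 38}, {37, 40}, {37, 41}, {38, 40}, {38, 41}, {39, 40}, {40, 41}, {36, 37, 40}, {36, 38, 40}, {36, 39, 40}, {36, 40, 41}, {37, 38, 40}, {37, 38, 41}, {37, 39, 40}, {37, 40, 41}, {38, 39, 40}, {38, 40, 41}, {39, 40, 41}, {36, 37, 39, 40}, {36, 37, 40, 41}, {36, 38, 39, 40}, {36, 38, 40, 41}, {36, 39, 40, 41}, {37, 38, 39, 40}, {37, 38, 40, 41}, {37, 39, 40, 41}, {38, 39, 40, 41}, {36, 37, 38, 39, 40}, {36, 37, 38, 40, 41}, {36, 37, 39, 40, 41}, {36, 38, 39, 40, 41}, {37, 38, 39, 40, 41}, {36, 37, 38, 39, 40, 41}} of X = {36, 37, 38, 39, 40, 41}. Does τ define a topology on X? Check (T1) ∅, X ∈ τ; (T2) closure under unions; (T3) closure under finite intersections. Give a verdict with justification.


τ is NOT a topology on X.

Axiom (T1): ∅ ∈ τ? Yes; X ∈ τ? Yes.
Axiom (T2/T3): check pairwise unions and intersections of members of τ.
Counterexample for (T2): {37} ∪ {36, 38, 40} = {36, 37, 38, 40} ∉ τ. Therefore τ is NOT a topology.


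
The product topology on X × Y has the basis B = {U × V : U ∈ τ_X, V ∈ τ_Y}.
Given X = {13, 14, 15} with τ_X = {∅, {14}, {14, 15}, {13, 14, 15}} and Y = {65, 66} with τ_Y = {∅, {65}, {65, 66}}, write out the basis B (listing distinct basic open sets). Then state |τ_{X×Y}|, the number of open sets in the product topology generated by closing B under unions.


Basis B = {∅ × ∅, {14} × {65}, {14} × {65, 66}, {14, 15} × {65}, {13, 14, 15} × {65}, {14, 15} × {65, 66}, {13, 14, 15} × {65, 66}}; |τ_{X×Y}| = 10.

Enumerate products U × V with U ∈ τ_X, V ∈ τ_Y (deduplicated):
  ∅ × ∅ = {} (∅)
  {14} × {65} = {(14,65)}
  {14} × {65, 66} = {(14,65), (14,66)}
  {14, 15} × {65} = {(14,65), (15,65)}
  {13, 14, 15} × {65} = {(13,65), (14,65), (15,65)}
  {14, 15} × {65, 66} = {(14,65), (14,66), (15,65), (15,66)}
  {13, 14, 15} × {65, 66} = {(13,65), (13,66), (14,65), (14,66), (15,65), (15,66)}
These 7 distinct sets form the basis B.
Close under arbitrary unions to get τ_{X×Y}; counting gives |τ_{X×Y}| = 10.


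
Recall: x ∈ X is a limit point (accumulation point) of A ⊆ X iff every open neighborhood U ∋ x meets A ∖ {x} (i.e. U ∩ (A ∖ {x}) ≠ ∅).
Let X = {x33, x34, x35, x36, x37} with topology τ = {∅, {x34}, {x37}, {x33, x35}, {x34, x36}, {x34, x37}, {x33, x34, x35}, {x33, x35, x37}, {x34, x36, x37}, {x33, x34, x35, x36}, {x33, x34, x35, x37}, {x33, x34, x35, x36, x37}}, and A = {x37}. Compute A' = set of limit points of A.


A' = ∅

For each x ∈ X, list the open sets U ∈ τ with x ∈ U, then check whether U ∩ (A ∖ {x}) ≠ ∅ for every such U.
  x = x33: open {x33, x35} ∋ x has {x33, x35} ∩ (A ∖ {x33}) = ∅, so x is NOT a limit point.
  x = x34: open {x34} ∋ x has {x34} ∩ (A ∖ {x34}) = ∅, so x is NOT a limit point.
  x = x35: open {x33, x35} ∋ x has {x33, x35} ∩ (A ∖ {x35}) = ∅, so x is NOT a limit point.
  x = x36: open {x34, x36} ∋ x has {x34, x36} ∩ (A ∖ {x36}) = ∅, so x is NOT a limit point.
  x = x37: open {x37} ∋ x has {x37} ∩ (A ∖ {x37}) = ∅, so x is NOT a limit point.
Collecting: A' = ∅.


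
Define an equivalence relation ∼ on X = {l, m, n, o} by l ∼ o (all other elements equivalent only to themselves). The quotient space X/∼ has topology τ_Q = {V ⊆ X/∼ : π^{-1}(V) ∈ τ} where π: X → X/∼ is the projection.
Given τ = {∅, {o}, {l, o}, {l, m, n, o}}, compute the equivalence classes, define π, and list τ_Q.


X/∼ = {[l=o], [m], [n]}; |τ_Q| = 3.

Equivalence classes: [l=o], [m], [n].
Quotient map π: X → X/∼ sends l ↦ [l=o], m ↦ [m], n ↦ [n], o ↦ [l=o].
For each subset V ⊆ X/∼, compute π^{-1}(V) ⊆ X and check whether π^{-1}(V) ∈ τ. V is open in τ_Q iff π^{-1}(V) ∈ τ.
  V = {}: π^{-1}(V) = ∅ ∈ τ ✓.
  V = {[l=o]}: π^{-1}(V) = {l, o} ∈ τ ✓.
  V = {[m]}: π^{-1}(V) = {m} ∉ τ ✗.
  V = {[l=o], [m]}: π^{-1}(V) = {l, m, o} ∉ τ ✗.
  V = {[n]}: π^{-1}(V) = {n} ∉ τ ✗.
  V = {[l=o], [n]}: π^{-1}(V) = {l, n, o} ∉ τ ✗.
  V = {[m], [n]}: π^{-1}(V) = {m, n} ∉ τ ✗.
  V = {[l=o], [m], [n]}: π^{-1}(V) = {l, m, n, o} ∈ τ ✓.
Open sets in the quotient: τ_Q = {{}, {[l=o]}, {[l=o], [m], [n]}} (3 elements).


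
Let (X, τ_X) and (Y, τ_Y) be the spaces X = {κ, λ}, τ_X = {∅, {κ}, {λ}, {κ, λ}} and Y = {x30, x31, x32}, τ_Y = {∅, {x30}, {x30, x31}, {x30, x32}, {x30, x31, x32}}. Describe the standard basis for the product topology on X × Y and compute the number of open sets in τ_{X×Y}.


Basis B = {∅ × ∅, {κ} × {x30}, {λ} × {x30}, {κ} × {x30, x31}, {κ} × {x30, x32}, {κ, λ} × {x30}, {λ} × {x30, x31}, {λ} × {x30, x32}, {κ} × {x30, x31, x32}, {λ} × {x30, x31, x32}, {κ, λ} × {x30, x31}, {κ, λ} × {x30, x32}, {κ, λ} × {x30, x31, x32}}; |τ_{X×Y}| = 25.

Enumerate products U × V with U ∈ τ_X, V ∈ τ_Y (deduplicated):
  ∅ × ∅ = {} (∅)
  {κ} × {x30} = {(κ,x30)}
  {λ} × {x30} = {(λ,x30)}
  {κ} × {x30, x31} = {(κ,x30), (κ,x31)}
  {κ} × {x30, x32} = {(κ,x30), (κ,x32)}
  {κ, λ} × {x30} = {(κ,x30), (λ,x30)}
  {λ} × {x30, x31} = {(λ,x30), (λ,x31)}
  {λ} × {x30, x32} = {(λ,x30), (λ,x32)}
  {κ} × {x30, x31, x32} = {(κ,x30), (κ,x31), (κ,x32)}
  {λ} × {x30, x31, x32} = {(λ,x30), (λ,x31), (λ,x32)}
  {κ, λ} × {x30, x31} = {(κ,x30), (κ,x31), (λ,x30), (λ,x31)}
  {κ, λ} × {x30, x32} = {(κ,x30), (κ,x32), (λ,x30), (λ,x32)}
  {κ, λ} × {x30, x31, x32} = {(κ,x30), (κ,x31), (κ,x32), (λ,x30), (λ,x31), (λ,x32)}
These 13 distinct sets form the basis B.
Close under arbitrary unions to get τ_{X×Y}; counting gives |τ_{X×Y}| = 25.


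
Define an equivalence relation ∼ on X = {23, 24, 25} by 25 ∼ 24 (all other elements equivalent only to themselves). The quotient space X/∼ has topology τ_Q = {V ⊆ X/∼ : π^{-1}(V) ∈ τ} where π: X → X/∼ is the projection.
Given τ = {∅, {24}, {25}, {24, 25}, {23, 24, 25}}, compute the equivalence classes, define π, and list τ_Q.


X/∼ = {[23], [24=25]}; |τ_Q| = 3.

Equivalence classes: [23], [24=25].
Quotient map π: X → X/∼ sends 23 ↦ [23], 24 ↦ [24=25], 25 ↦ [24=25].
For each subset V ⊆ X/∼, compute π^{-1}(V) ⊆ X and check whether π^{-1}(V) ∈ τ. V is open in τ_Q iff π^{-1}(V) ∈ τ.
  V = {}: π^{-1}(V) = ∅ ∈ τ ✓.
  V = {[23]}: π^{-1}(V) = {23} ∉ τ ✗.
  V = {[24=25]}: π^{-1}(V) = {24, 25} ∈ τ ✓.
  V = {[23], [24=25]}: π^{-1}(V) = {23, 24, 25} ∈ τ ✓.
Open sets in the quotient: τ_Q = {{}, {[24=25]}, {[23], [24=25]}} (3 elements).


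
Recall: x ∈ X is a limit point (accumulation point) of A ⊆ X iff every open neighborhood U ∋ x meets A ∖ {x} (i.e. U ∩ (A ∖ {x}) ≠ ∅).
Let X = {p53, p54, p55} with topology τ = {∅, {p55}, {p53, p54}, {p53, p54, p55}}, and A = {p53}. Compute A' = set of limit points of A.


A' = {p54}

For each x ∈ X, list the open sets U ∈ τ with x ∈ U, then check whether U ∩ (A ∖ {x}) ≠ ∅ for every such U.
  x = p53: open {p53, p54} ∋ x has {p53, p54} ∩ (A ∖ {p53}) = ∅, so x is NOT a limit point.
  x = p54: opens ∋ x are {p53, p54}, {p53, p54, p55}; each meets A ∖ {p54}, so x IS a limit point.
  x = p55: open {p55} ∋ x has {p55} ∩ (A ∖ {p55}) = ∅, so x is NOT a limit point.
Collecting: A' = {p54}.


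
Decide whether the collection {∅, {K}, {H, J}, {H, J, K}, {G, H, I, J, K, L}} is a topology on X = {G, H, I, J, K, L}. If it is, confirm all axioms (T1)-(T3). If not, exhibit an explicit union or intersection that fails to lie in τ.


τ IS a topology on X.

Axiom (T1): ∅ ∈ τ? Yes; X ∈ τ? Yes.
Axiom (T2/T3): check pairwise unions and intersections of members of τ.
All pairwise intersections and unions checked — each lies in τ. Therefore τ satisfies (T1), (T2), (T3): it IS a topology on X.


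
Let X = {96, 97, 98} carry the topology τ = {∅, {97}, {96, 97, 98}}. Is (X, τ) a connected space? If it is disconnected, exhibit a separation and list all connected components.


(X, τ) is connected.

Find clopen sets (U ∈ τ with X ∖ U ∈ τ):
  U = ∅, X ∖ U = {96, 97, 98} — both open, so U is clopen.
  U = {96, 97, 98}, X ∖ U = ∅ — both open, so U is clopen.
Only trivial clopens (∅ and X) exist, so (X, τ) is connected.
Compute connected components by grouping points that agree on all clopens:
  component: {96, 97, 98}


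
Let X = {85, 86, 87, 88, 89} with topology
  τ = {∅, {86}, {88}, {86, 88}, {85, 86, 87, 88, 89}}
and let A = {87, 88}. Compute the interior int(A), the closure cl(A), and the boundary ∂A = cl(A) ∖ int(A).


int(A) = {88}, cl(A) = {85, 87, 88, 89}, ∂A = {85, 87, 89}.

Closed sets in (X, τ) are complements of opens:
  closed(X, τ) = {∅, {85, 87, 89}, {85, 86, 87, 89}, {85, 87, 88, 89}, {85, 86, 87, 88, 89}}.
int(A) = ⋃ {U ∈ τ : U ⊆ A}. Opens contained in A: ∅, {88}.
Taking the union of these: int(A) = {88}.
cl(A) = ⋂ {C closed : A ⊆ C}. Closed sets containing A: {85, 87, 88, 89}, {85, 86, 87, 88, 89}.
Intersecting these: cl(A) = {85, 87, 88, 89}.
∂A = cl(A) ∖ int(A) = {85, 87, 88, 89} ∖ {88} = {85, 87, 89}.


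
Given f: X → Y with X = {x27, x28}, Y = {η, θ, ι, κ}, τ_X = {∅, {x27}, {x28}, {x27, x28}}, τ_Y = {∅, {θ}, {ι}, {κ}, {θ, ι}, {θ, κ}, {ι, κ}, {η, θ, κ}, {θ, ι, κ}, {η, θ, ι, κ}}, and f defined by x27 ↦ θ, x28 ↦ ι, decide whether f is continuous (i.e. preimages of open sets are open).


f IS continuous.

Compute f^{-1}(U) for each U ∈ τ_Y:
  U = ∅: f^{-1}(U) = ∅ ∈ τ_X ✓.
  U = {θ}: f^{-1}(U) = {x27} ∈ τ_X ✓.
  U = {ι}: f^{-1}(U) = {x28} ∈ τ_X ✓.
  U = {κ}: f^{-1}(U) = ∅ ∈ τ_X ✓.
  U = {θ, ι}: f^{-1}(U) = {x27, x28} ∈ τ_X ✓.
  U = {θ, κ}: f^{-1}(U) = {x27} ∈ τ_X ✓.
  U = {ι, κ}: f^{-1}(U) = {x28} ∈ τ_X ✓.
  U = {η, θ, κ}: f^{-1}(U) = {x27} ∈ τ_X ✓.
  U = {θ, ι, κ}: f^{-1}(U) = {x27, x28} ∈ τ_X ✓.
  U = {η, θ, ι, κ}: f^{-1}(U) = {x27, x28} ∈ τ_X ✓.
Every preimage lies in τ_X, so f IS continuous.


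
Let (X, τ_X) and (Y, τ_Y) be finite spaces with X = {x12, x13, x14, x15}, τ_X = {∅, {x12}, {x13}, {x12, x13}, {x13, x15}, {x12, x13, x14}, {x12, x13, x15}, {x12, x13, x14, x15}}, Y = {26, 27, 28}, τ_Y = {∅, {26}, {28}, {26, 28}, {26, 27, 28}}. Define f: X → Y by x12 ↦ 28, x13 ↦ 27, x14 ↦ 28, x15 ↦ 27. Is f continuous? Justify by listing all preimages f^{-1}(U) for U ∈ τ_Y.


f is NOT continuous.

Compute f^{-1}(U) for each U ∈ τ_Y:
  U = ∅: f^{-1}(U) = ∅ ∈ τ_X ✓.
  U = {26}: f^{-1}(U) = ∅ ∈ τ_X ✓.
  U = {28}: f^{-1}(U) = {x12, x14} ∉ τ_X ✗.
  U = {26, 28}: f^{-1}(U) = {x12, x14} ∉ τ_X ✗.
  U = {26, 27, 28}: f^{-1}(U) = {x12, x13, x14, x15} ∈ τ_X ✓.
Found U = {28} with f^{-1}(U) = {x12, x14} not in τ_X. Therefore f is NOT continuous.


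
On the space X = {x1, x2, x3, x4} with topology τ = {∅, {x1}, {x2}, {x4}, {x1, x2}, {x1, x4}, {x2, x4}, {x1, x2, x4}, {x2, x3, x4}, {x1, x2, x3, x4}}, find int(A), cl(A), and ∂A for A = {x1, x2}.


int(A) = {x1, x2}, cl(A) = {x1, x2, x3}, ∂A = {x3}.

Closed sets in (X, τ) are complements of opens:
  closed(X, τ) = {∅, {x1}, {x3}, {x1, x3}, {x2, x3}, {x3, x4}, {x1, x2, x3}, {x1, x3, x4}, {x2, x3, x4}, {x1, x2, x3, x4}}.
int(A) = ⋃ {U ∈ τ : U ⊆ A}. Opens contained in A: ∅, {x1}, {x2}, {x1, x2}.
Taking the union of these: int(A) = {x1, x2}.
cl(A) = ⋂ {C closed : A ⊆ C}. Closed sets containing A: {x1, x2, x3}, {x1, x2, x3, x4}.
Intersecting these: cl(A) = {x1, x2, x3}.
∂A = cl(A) ∖ int(A) = {x1, x2, x3} ∖ {x1, x2} = {x3}.


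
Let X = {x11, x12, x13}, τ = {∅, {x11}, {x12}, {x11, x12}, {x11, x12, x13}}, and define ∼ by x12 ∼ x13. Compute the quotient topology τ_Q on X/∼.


X/∼ = {[x11], [x12=x13]}; |τ_Q| = 3.

Equivalence classes: [x11], [x12=x13].
Quotient map π: X → X/∼ sends x11 ↦ [x11], x12 ↦ [x12=x13], x13 ↦ [x12=x13].
For each subset V ⊆ X/∼, compute π^{-1}(V) ⊆ X and check whether π^{-1}(V) ∈ τ. V is open in τ_Q iff π^{-1}(V) ∈ τ.
  V = {}: π^{-1}(V) = ∅ ∈ τ ✓.
  V = {[x11]}: π^{-1}(V) = {x11} ∈ τ ✓.
  V = {[x12=x13]}: π^{-1}(V) = {x12, x13} ∉ τ ✗.
  V = {[x11], [x12=x13]}: π^{-1}(V) = {x11, x12, x13} ∈ τ ✓.
Open sets in the quotient: τ_Q = {{}, {[x11]}, {[x11], [x12=x13]}} (3 elements).


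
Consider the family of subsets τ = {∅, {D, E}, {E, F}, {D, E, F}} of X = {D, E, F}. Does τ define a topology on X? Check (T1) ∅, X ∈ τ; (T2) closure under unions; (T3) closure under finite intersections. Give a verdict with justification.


τ is NOT a topology on X.

Axiom (T1): ∅ ∈ τ? Yes; X ∈ τ? Yes.
Axiom (T2/T3): check pairwise unions and intersections of members of τ.
Counterexample for (T3): {D, E} ∩ {E, F} = {E} ∉ τ. Therefore τ is NOT a topology.


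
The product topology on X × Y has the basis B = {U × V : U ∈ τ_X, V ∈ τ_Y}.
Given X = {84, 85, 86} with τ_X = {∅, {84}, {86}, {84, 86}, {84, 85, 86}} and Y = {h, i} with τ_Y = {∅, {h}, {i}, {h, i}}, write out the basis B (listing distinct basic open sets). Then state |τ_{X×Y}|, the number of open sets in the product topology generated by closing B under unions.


Basis B = {∅ × ∅, {84} × {h}, {84} × {i}, {86} × {h}, {86} × {i}, {84} × {h, i}, {84, 86} × {h}, {84, 86} × {i}, {86} × {h, i}, {84, 85, 86} × {h}, {84, 85, 86} × {i}, {84, 86} × {h, i}, {84, 85, 86} × {h, i}}; |τ_{X×Y}| = 25.

Enumerate products U × V with U ∈ τ_X, V ∈ τ_Y (deduplicated):
  ∅ × ∅ = {} (∅)
  {84} × {h} = {(84,h)}
  {84} × {i} = {(84,i)}
  {86} × {h} = {(86,h)}
  {86} × {i} = {(86,i)}
  {84} × {h, i} = {(84,h), (84,i)}
  {84, 86} × {h} = {(84,h), (86,h)}
  {84, 86} × {i} = {(84,i), (86,i)}
  {86} × {h, i} = {(86,h), (86,i)}
  {84, 85, 86} × {h} = {(84,h), (85,h), (86,h)}
  {84, 85, 86} × {i} = {(84,i), (85,i), (86,i)}
  {84, 86} × {h, i} = {(84,h), (84,i), (86,h), (86,i)}
  {84, 85, 86} × {h, i} = {(84,h), (84,i), (85,h), (85,i), (86,h), (86,i)}
These 13 distinct sets form the basis B.
Close under arbitrary unions to get τ_{X×Y}; counting gives |τ_{X×Y}| = 25.


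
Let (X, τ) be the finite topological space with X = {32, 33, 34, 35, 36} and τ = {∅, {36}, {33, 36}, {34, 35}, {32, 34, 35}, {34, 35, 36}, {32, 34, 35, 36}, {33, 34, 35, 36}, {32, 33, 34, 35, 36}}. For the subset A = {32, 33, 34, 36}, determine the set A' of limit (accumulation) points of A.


A' = {32, 33, 35}

For each x ∈ X, list the open sets U ∈ τ with x ∈ U, then check whether U ∩ (A ∖ {x}) ≠ ∅ for every such U.
  x = 32: opens ∋ x are {32, 34, 35}, {32, 34, 35, 36}, {32, 33, 34, 35, 36}; each meets A ∖ {32}, so x IS a limit point.
  x = 33: opens ∋ x are {33, 36}, {33, 34, 35, 36}, {32, 33, 34, 35, 36}; each meets A ∖ {33}, so x IS a limit point.
  x = 34: open {34, 35} ∋ x has {34, 35} ∩ (A ∖ {34}) = ∅, so x is NOT a limit point.
  x = 35: opens ∋ x are {34, 35}, {32, 34, 35}, {34, 35, 36}, {32, 34, 35, 36}, {33, 34, 35, 36}, {32, 33, 34, 35, 36}; each meets A ∖ {35}, so x IS a limit point.
  x = 36: open {36} ∋ x has {36} ∩ (A ∖ {36}) = ∅, so x is NOT a limit point.
Collecting: A' = {32, 33, 35}.


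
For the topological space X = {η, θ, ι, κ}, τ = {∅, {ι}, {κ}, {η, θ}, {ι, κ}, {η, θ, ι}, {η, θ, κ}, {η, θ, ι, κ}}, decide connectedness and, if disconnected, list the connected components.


(X, τ) is disconnected; components = [{ι}, {κ}, {η, θ}].

Find clopen sets (U ∈ τ with X ∖ U ∈ τ):
  U = ∅, X ∖ U = {η, θ, ι, κ} — both open, so U is clopen.
  U = {ι}, X ∖ U = {η, θ, κ} — both open, so U is clopen.
  U = {κ}, X ∖ U = {η, θ, ι} — both open, so U is clopen.
  U = {η, θ}, X ∖ U = {ι, κ} — both open, so U is clopen.
  U = {ι, κ}, X ∖ U = {η, θ} — both open, so U is clopen.
  U = {η, θ, ι}, X ∖ U = {κ} — both open, so U is clopen.
  U = {η, θ, κ}, X ∖ U = {ι} — both open, so U is clopen.
  U = {η, θ, ι, κ}, X ∖ U = ∅ — both open, so U is clopen.
Nontrivial clopen(s) exist: e.g. {ι, κ}. So (X, τ) is disconnected.
Compute connected components by grouping points that agree on all clopens:
  component: {ι}
  component: {κ}
  component: {η, θ}


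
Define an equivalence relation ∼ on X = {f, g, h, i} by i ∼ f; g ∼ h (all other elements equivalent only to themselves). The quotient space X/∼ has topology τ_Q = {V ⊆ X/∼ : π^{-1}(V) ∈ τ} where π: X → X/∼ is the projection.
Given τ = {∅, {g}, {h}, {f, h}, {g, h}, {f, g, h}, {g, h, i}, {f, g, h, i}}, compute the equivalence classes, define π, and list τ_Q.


X/∼ = {[f=i], [g=h]}; |τ_Q| = 3.

Equivalence classes: [f=i], [g=h].
Quotient map π: X → X/∼ sends f ↦ [f=i], g ↦ [g=h], h ↦ [g=h], i ↦ [f=i].
For each subset V ⊆ X/∼, compute π^{-1}(V) ⊆ X and check whether π^{-1}(V) ∈ τ. V is open in τ_Q iff π^{-1}(V) ∈ τ.
  V = {}: π^{-1}(V) = ∅ ∈ τ ✓.
  V = {[f=i]}: π^{-1}(V) = {f, i} ∉ τ ✗.
  V = {[g=h]}: π^{-1}(V) = {g, h} ∈ τ ✓.
  V = {[f=i], [g=h]}: π^{-1}(V) = {f, g, h, i} ∈ τ ✓.
Open sets in the quotient: τ_Q = {{}, {[g=h]}, {[f=i], [g=h]}} (3 elements).


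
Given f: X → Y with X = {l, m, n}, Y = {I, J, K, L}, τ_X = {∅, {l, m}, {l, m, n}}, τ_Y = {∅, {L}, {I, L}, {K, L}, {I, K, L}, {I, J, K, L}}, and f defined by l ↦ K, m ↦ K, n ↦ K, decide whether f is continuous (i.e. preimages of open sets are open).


f IS continuous.

Compute f^{-1}(U) for each U ∈ τ_Y:
  U = ∅: f^{-1}(U) = ∅ ∈ τ_X ✓.
  U = {L}: f^{-1}(U) = ∅ ∈ τ_X ✓.
  U = {I, L}: f^{-1}(U) = ∅ ∈ τ_X ✓.
  U = {K, L}: f^{-1}(U) = {l, m, n} ∈ τ_X ✓.
  U = {I, K, L}: f^{-1}(U) = {l, m, n} ∈ τ_X ✓.
  U = {I, J, K, L}: f^{-1}(U) = {l, m, n} ∈ τ_X ✓.
Every preimage lies in τ_X, so f IS continuous.


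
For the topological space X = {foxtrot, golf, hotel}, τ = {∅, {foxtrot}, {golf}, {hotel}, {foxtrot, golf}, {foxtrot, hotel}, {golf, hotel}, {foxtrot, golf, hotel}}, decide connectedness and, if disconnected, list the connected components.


(X, τ) is disconnected; components = [{foxtrot}, {golf}, {hotel}].

Find clopen sets (U ∈ τ with X ∖ U ∈ τ):
  U = ∅, X ∖ U = {foxtrot, golf, hotel} — both open, so U is clopen.
  U = {foxtrot}, X ∖ U = {golf, hotel} — both open, so U is clopen.
  U = {golf}, X ∖ U = {foxtrot, hotel} — both open, so U is clopen.
  U = {hotel}, X ∖ U = {foxtrot, golf} — both open, so U is clopen.
  U = {foxtrot, golf}, X ∖ U = {hotel} — both open, so U is clopen.
  U = {foxtrot, hotel}, X ∖ U = {golf} — both open, so U is clopen.
  U = {golf, hotel}, X ∖ U = {foxtrot} — both open, so U is clopen.
  U = {foxtrot, golf, hotel}, X ∖ U = ∅ — both open, so U is clopen.
Nontrivial clopen(s) exist: e.g. {golf}. So (X, τ) is disconnected.
Compute connected components by grouping points that agree on all clopens:
  component: {foxtrot}
  component: {golf}
  component: {hotel}


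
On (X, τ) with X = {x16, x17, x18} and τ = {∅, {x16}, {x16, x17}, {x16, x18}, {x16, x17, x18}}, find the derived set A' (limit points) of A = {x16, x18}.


A' = {x17, x18}

For each x ∈ X, list the open sets U ∈ τ with x ∈ U, then check whether U ∩ (A ∖ {x}) ≠ ∅ for every such U.
  x = x16: open {x16} ∋ x has {x16} ∩ (A ∖ {x16}) = ∅, so x is NOT a limit point.
  x = x17: opens ∋ x are {x16, x17}, {x16, x17, x18}; each meets A ∖ {x17}, so x IS a limit point.
  x = x18: opens ∋ x are {x16, x18}, {x16, x17, x18}; each meets A ∖ {x18}, so x IS a limit point.
Collecting: A' = {x17, x18}.


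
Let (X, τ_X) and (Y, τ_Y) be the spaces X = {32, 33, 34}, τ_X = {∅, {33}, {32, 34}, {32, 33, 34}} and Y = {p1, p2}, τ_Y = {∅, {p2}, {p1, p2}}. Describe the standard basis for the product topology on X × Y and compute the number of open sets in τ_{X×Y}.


Basis B = {∅ × ∅, {33} × {p2}, {32, 34} × {p2}, {33} × {p1, p2}, {32, 33, 34} × {p2}, {32, 34} × {p1, p2}, {32, 33, 34} × {p1, p2}}; |τ_{X×Y}| = 9.

Enumerate products U × V with U ∈ τ_X, V ∈ τ_Y (deduplicated):
  ∅ × ∅ = {} (∅)
  {33} × {p2} = {(33,p2)}
  {32, 34} × {p2} = {(32,p2), (34,p2)}
  {33} × {p1, p2} = {(33,p1), (33,p2)}
  {32, 33, 34} × {p2} = {(32,p2), (33,p2), (34,p2)}
  {32, 34} × {p1, p2} = {(32,p1), (32,p2), (34,p1), (34,p2)}
  {32, 33, 34} × {p1, p2} = {(32,p1), (32,p2), (33,p1), (33,p2), (34,p1), (34,p2)}
These 7 distinct sets form the basis B.
Close under arbitrary unions to get τ_{X×Y}; counting gives |τ_{X×Y}| = 9.


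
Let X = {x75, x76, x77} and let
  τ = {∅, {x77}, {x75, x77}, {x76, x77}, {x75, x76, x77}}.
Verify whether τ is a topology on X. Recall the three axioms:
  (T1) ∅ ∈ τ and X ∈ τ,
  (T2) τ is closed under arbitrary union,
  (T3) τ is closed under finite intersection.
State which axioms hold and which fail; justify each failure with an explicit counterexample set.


τ IS a topology on X.

Axiom (T1): ∅ ∈ τ? Yes; X ∈ τ? Yes.
Axiom (T2/T3): check pairwise unions and intersections of members of τ.
All pairwise intersections and unions checked — each lies in τ. Therefore τ satisfies (T1), (T2), (T3): it IS a topology on X.


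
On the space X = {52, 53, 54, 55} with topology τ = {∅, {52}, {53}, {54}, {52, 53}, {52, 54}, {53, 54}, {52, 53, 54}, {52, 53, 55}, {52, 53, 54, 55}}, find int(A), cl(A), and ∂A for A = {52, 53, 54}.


int(A) = {52, 53, 54}, cl(A) = {52, 53, 54, 55}, ∂A = {55}.

Closed sets in (X, τ) are complements of opens:
  closed(X, τ) = {∅, {54}, {55}, {52, 55}, {53, 55}, {54, 55}, {52, 53, 55}, {52, 54, 55}, {53, 54, 55}, {52, 53, 54, 55}}.
int(A) = ⋃ {U ∈ τ : U ⊆ A}. Opens contained in A: ∅, {52}, {53}, {54}, {52, 53}, {52, 54}, {53, 54}, {52, 53, 54}.
Taking the union of these: int(A) = {52, 53, 54}.
cl(A) = ⋂ {C closed : A ⊆ C}. Closed sets containing A: {52, 53, 54, 55}.
Intersecting these: cl(A) = {52, 53, 54, 55}.
∂A = cl(A) ∖ int(A) = {52, 53, 54, 55} ∖ {52, 53, 54} = {55}.


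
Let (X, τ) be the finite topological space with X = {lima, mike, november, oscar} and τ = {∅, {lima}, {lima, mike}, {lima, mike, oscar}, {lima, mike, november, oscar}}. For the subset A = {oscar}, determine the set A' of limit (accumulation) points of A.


A' = {november}

For each x ∈ X, list the open sets U ∈ τ with x ∈ U, then check whether U ∩ (A ∖ {x}) ≠ ∅ for every such U.
  x = lima: open {lima} ∋ x has {lima} ∩ (A ∖ {lima}) = ∅, so x is NOT a limit point.
  x = mike: open {lima, mike} ∋ x has {lima, mike} ∩ (A ∖ {mike}) = ∅, so x is NOT a limit point.
  x = november: opens ∋ x are {lima, mike, november, oscar}; each meets A ∖ {november}, so x IS a limit point.
  x = oscar: open {lima, mike, oscar} ∋ x has {lima, mike, oscar} ∩ (A ∖ {oscar}) = ∅, so x is NOT a limit point.
Collecting: A' = {november}.


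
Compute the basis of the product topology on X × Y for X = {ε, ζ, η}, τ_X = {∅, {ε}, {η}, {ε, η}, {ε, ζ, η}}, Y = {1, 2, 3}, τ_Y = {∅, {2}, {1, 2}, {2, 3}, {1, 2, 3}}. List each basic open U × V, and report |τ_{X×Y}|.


Basis B = {∅ × ∅, {ε} × {2}, {η} × {2}, {ε} × {1, 2}, {ε} × {2, 3}, {ε, η} × {2}, {η} × {1, 2}, {η} × {2, 3}, {ε} × {1, 2, 3}, {ε, ζ, η} × {2}, {η} × {1, 2, 3}, {ε, η} × {1, 2}, {ε, η} × {2, 3}, {ε, η} × {1, 2, 3}, {ε, ζ, η} × {1, 2}, {ε, ζ, η} × {2, 3}, {ε, ζ, η} × {1, 2, 3}}; |τ_{X×Y}| = 50.

Enumerate products U × V with U ∈ τ_X, V ∈ τ_Y (deduplicated):
  ∅ × ∅ = {} (∅)
  {ε} × {2} = {(ε,2)}
  {η} × {2} = {(η,2)}
  {ε} × {1, 2} = {(ε,1), (ε,2)}
  {ε} × {2, 3} = {(ε,2), (ε,3)}
  {ε, η} × {2} = {(ε,2), (η,2)}
  {η} × {1, 2} = {(η,1), (η,2)}
  {η} × {2, 3} = {(η,2), (η,3)}
  {ε} × {1, 2, 3} = {(ε,1), (ε,2), (ε,3)}
  {ε, ζ, η} × {2} = {(ε,2), (ζ,2), (η,2)}
  {η} × {1, 2, 3} = {(η,1), (η,2), (η,3)}
  {ε, η} × {1, 2} = {(ε,1), (ε,2), (η,1), (η,2)}
  {ε, η} × {2, 3} = {(ε,2), (ε,3), (η,2), (η,3)}
  {ε, η} × {1, 2, 3} = {(ε,1), (ε,2), (ε,3), (η,1), (η,2), (η,3)}
  {ε, ζ, η} × {1, 2} = {(ε,1), (ε,2), (ζ,1), (ζ,2), (η,1), (η,2)}
  {ε, ζ, η} × {2, 3} = {(ε,2), (ε,3), (ζ,2), (ζ,3), (η,2), (η,3)}
  {ε, ζ, η} × {1, 2, 3} = {(ε,1), (ε,2), (ε,3), (ζ,1), (ζ,2), (ζ,3), (η,1), (η,2), (η,3)}
These 17 distinct sets form the basis B.
Close under arbitrary unions to get τ_{X×Y}; counting gives |τ_{X×Y}| = 50.


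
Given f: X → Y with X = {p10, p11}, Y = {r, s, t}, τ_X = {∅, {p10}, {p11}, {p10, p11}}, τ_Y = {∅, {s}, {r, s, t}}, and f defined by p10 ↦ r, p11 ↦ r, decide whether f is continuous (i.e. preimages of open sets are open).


f IS continuous.

Compute f^{-1}(U) for each U ∈ τ_Y:
  U = ∅: f^{-1}(U) = ∅ ∈ τ_X ✓.
  U = {s}: f^{-1}(U) = ∅ ∈ τ_X ✓.
  U = {r, s, t}: f^{-1}(U) = {p10, p11} ∈ τ_X ✓.
Every preimage lies in τ_X, so f IS continuous.


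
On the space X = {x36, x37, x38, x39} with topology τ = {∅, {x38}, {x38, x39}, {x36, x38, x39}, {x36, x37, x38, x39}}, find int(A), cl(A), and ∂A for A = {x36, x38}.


int(A) = {x38}, cl(A) = {x36, x37, x38, x39}, ∂A = {x36, x37, x39}.

Closed sets in (X, τ) are complements of opens:
  closed(X, τ) = {∅, {x37}, {x36, x37}, {x36, x37, x39}, {x36, x37, x38, x39}}.
int(A) = ⋃ {U ∈ τ : U ⊆ A}. Opens contained in A: ∅, {x38}.
Taking the union of these: int(A) = {x38}.
cl(A) = ⋂ {C closed : A ⊆ C}. Closed sets containing A: {x36, x37, x38, x39}.
Intersecting these: cl(A) = {x36, x37, x38, x39}.
∂A = cl(A) ∖ int(A) = {x36, x37, x38, x39} ∖ {x38} = {x36, x37, x39}.


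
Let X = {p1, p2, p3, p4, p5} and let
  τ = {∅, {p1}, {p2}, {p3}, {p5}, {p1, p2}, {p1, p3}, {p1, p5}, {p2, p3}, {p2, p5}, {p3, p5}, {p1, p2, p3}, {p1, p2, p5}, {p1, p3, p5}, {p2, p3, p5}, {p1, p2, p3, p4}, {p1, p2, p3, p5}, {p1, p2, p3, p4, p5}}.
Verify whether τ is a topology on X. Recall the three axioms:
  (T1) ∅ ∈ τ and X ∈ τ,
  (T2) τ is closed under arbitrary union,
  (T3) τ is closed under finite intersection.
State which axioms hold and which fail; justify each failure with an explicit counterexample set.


τ IS a topology on X.

Axiom (T1): ∅ ∈ τ? Yes; X ∈ τ? Yes.
Axiom (T2/T3): check pairwise unions and intersections of members of τ.
All pairwise intersections and unions checked — each lies in τ. Therefore τ satisfies (T1), (T2), (T3): it IS a topology on X.


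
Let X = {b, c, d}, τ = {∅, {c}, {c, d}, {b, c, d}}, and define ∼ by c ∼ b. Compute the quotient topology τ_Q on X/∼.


X/∼ = {[b=c], [d]}; |τ_Q| = 2.

Equivalence classes: [b=c], [d].
Quotient map π: X → X/∼ sends b ↦ [b=c], c ↦ [b=c], d ↦ [d].
For each subset V ⊆ X/∼, compute π^{-1}(V) ⊆ X and check whether π^{-1}(V) ∈ τ. V is open in τ_Q iff π^{-1}(V) ∈ τ.
  V = {}: π^{-1}(V) = ∅ ∈ τ ✓.
  V = {[b=c]}: π^{-1}(V) = {b, c} ∉ τ ✗.
  V = {[d]}: π^{-1}(V) = {d} ∉ τ ✗.
  V = {[b=c], [d]}: π^{-1}(V) = {b, c, d} ∈ τ ✓.
Open sets in the quotient: τ_Q = {{}, {[b=c], [d]}} (2 elements).


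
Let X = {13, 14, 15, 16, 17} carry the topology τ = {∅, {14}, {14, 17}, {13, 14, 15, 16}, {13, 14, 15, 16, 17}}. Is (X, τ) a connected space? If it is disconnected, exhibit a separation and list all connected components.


(X, τ) is connected.

Find clopen sets (U ∈ τ with X ∖ U ∈ τ):
  U = ∅, X ∖ U = {13, 14, 15, 16, 17} — both open, so U is clopen.
  U = {13, 14, 15, 16, 17}, X ∖ U = ∅ — both open, so U is clopen.
Only trivial clopens (∅ and X) exist, so (X, τ) is connected.
Compute connected components by grouping points that agree on all clopens:
  component: {13, 14, 15, 16, 17}


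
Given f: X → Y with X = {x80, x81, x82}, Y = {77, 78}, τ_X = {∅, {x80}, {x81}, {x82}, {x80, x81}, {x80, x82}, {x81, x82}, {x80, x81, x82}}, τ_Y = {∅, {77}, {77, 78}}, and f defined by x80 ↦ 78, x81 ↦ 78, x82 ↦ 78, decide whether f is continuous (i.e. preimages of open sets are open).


f IS continuous.

Compute f^{-1}(U) for each U ∈ τ_Y:
  U = ∅: f^{-1}(U) = ∅ ∈ τ_X ✓.
  U = {77}: f^{-1}(U) = ∅ ∈ τ_X ✓.
  U = {77, 78}: f^{-1}(U) = {x80, x81, x82} ∈ τ_X ✓.
Every preimage lies in τ_X, so f IS continuous.


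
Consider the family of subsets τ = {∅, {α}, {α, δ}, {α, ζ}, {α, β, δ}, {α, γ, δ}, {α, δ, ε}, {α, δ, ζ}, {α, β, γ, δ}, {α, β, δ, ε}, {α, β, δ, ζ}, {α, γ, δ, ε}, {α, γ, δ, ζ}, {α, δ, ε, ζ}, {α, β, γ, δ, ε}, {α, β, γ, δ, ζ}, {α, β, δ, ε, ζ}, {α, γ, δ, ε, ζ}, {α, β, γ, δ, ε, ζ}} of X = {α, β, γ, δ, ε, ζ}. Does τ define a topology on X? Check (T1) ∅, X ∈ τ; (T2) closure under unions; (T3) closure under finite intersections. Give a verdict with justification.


τ IS a topology on X.

Axiom (T1): ∅ ∈ τ? Yes; X ∈ τ? Yes.
Axiom (T2/T3): check pairwise unions and intersections of members of τ.
All pairwise intersections and unions checked — each lies in τ. Therefore τ satisfies (T1), (T2), (T3): it IS a topology on X.


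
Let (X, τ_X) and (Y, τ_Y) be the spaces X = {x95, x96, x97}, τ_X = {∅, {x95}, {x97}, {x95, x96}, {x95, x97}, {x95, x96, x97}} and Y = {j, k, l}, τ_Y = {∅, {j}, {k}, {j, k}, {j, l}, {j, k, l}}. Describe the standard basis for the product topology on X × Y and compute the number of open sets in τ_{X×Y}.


Basis B = {∅ × ∅, {x95} × {j}, {x95} × {k}, {x97} × {j}, {x97} × {k}, {x95} × {j, k}, {x95} × {j, l}, {x95, x96} × {j}, {x95, x97} × {j}, {x95, x96} × {k}, {x95, x97} × {k}, {x97} × {j, k}, {x97} × {j, l}, {x95} × {j, k, l}, {x95, x96, x97} × {j}, {x95, x96, x97} × {k}, {x97} × {j, k, l}, {x95, x96} × {j, k}, {x95, x97} × {j, k}, {x95, x96} × {j, l}, {x95, x97} × {j, l}, {x95, x96} × {j, k, l}, {x95, x97} × {j, k, l}, {x95, x96, x97} × {j, k}, {x95, x96, x97} × {j, l}, {x95, x96, x97} × {j, k, l}}; |τ_{X×Y}| = 108.

Enumerate products U × V with U ∈ τ_X, V ∈ τ_Y (deduplicated):
  ∅ × ∅ = {} (∅)
  {x95} × {j} = {(x95,j)}
  {x95} × {k} = {(x95,k)}
  {x97} × {j} = {(x97,j)}
  {x97} × {k} = {(x97,k)}
  {x95} × {j, k} = {(x95,j), (x95,k)}
  {x95} × {j, l} = {(x95,j), (x95,l)}
  {x95, x96} × {j} = {(x95,j), (x96,j)}
  {x95, x97} × {j} = {(x95,j), (x97,j)}
  {x95, x96} × {k} = {(x95,k), (x96,k)}
  {x95, x97} × {k} = {(x95,k), (x97,k)}
  {x97} × {j, k} = {(x97,j), (x97,k)}
  {x97} × {j, l} = {(x97,j), (x97,l)}
  {x95} × {j, k, l} = {(x95,j), (x95,k), (x95,l)}
  {x95, x96, x97} × {j} = {(x95,j), (x96,j), (x97,j)}
  {x95, x96, x97} × {k} = {(x95,k), (x96,k), (x97,k)}
  {x97} × {j, k, l} = {(x97,j), (x97,k), (x97,l)}
  {x95, x96} × {j, k} = {(x95,j), (x95,k), (x96,j), (x96,k)}
  {x95, x97} × {j, k} = {(x95,j), (x95,k), (x97,j), (x97,k)}
  {x95, x96} × {j, l} = {(x95,j), (x95,l), (x96,j), (x96,l)}
  {x95, x97} × {j, l} = {(x95,j), (x95,l), (x97,j), (x97,l)}
  {x95, x96} × {j, k, l} = {(x95,j), (x95,k), (x95,l), (x96,j), (x96,k), (x96,l)}
  {x95, x97} × {j, k, l} = {(x95,j), (x95,k), (x95,l), (x97,j), (x97,k), (x97,l)}
  {x95, x96, x97} × {j, k} = {(x95,j), (x95,k), (x96,j), (x96,k), (x97,j), (x97,k)}
  {x95, x96, x97} × {j, l} = {(x95,j), (x95,l), (x96,j), (x96,l), (x97,j), (x97,l)}
  {x95, x96, x97} × {j, k, l} = {(x95,j), (x95,k), (x95,l), (x96,j), (x96,k), (x96,l), (x97,j), (x97,k), (x97,l)}
These 26 distinct sets form the basis B.
Close under arbitrary unions to get τ_{X×Y}; counting gives |τ_{X×Y}| = 108.


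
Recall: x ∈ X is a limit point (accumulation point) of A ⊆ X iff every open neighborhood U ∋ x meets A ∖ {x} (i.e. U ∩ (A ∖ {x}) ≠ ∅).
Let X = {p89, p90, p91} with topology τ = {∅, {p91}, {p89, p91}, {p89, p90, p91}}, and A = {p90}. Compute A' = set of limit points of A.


A' = ∅

For each x ∈ X, list the open sets U ∈ τ with x ∈ U, then check whether U ∩ (A ∖ {x}) ≠ ∅ for every such U.
  x = p89: open {p89, p91} ∋ x has {p89, p91} ∩ (A ∖ {p89}) = ∅, so x is NOT a limit point.
  x = p90: open {p89, p90, p91} ∋ x has {p89, p90, p91} ∩ (A ∖ {p90}) = ∅, so x is NOT a limit point.
  x = p91: open {p91} ∋ x has {p91} ∩ (A ∖ {p91}) = ∅, so x is NOT a limit point.
Collecting: A' = ∅.


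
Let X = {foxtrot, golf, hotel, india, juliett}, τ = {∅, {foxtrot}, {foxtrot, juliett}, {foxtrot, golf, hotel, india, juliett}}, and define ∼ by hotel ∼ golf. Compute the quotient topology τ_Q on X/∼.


X/∼ = {[foxtrot], [golf=hotel], [india], [juliett]}; |τ_Q| = 4.

Equivalence classes: [foxtrot], [golf=hotel], [india], [juliett].
Quotient map π: X → X/∼ sends foxtrot ↦ [foxtrot], golf ↦ [golf=hotel], hotel ↦ [golf=hotel], india ↦ [india], juliett ↦ [juliett].
For each subset V ⊆ X/∼, compute π^{-1}(V) ⊆ X and check whether π^{-1}(V) ∈ τ. V is open in τ_Q iff π^{-1}(V) ∈ τ.
  V = {}: π^{-1}(V) = ∅ ∈ τ ✓.
  V = {[foxtrot]}: π^{-1}(V) = {foxtrot} ∈ τ ✓.
  V = {[golf=hotel]}: π^{-1}(V) = {golf, hotel} ∉ τ ✗.
  V = {[foxtrot], [golf=hotel]}: π^{-1}(V) = {foxtrot, golf, hotel} ∉ τ ✗.
  V = {[india]}: π^{-1}(V) = {india} ∉ τ ✗.
  V = {[foxtrot], [india]}: π^{-1}(V) = {foxtrot, india} ∉ τ ✗.
  V = {[golf=hotel], [india]}: π^{-1}(V) = {golf, hotel, india} ∉ τ ✗.
  V = {[foxtrot], [golf=hotel], [india]}: π^{-1}(V) = {foxtrot, golf, hotel, india} ∉ τ ✗.
  V = {[juliett]}: π^{-1}(V) = {juliett} ∉ τ ✗.
  V = {[foxtrot], [juliett]}: π^{-1}(V) = {foxtrot, juliett} ∈ τ ✓.
  V = {[golf=hotel], [juliett]}: π^{-1}(V) = {golf, hotel, juliett} ∉ τ ✗.
  V = {[foxtrot], [golf=hotel], [juliett]}: π^{-1}(V) = {foxtrot, golf, hotel, juliett} ∉ τ ✗.
  V = {[india], [juliett]}: π^{-1}(V) = {india, juliett} ∉ τ ✗.
  V = {[foxtrot], [india], [juliett]}: π^{-1}(V) = {foxtrot, india, juliett} ∉ τ ✗.
  V = {[golf=hotel], [india], [juliett]}: π^{-1}(V) = {golf, hotel, india, juliett} ∉ τ ✗.
  V = {[foxtrot], [golf=hotel], [india], [juliett]}: π^{-1}(V) = {foxtrot, golf, hotel, india, juliett} ∈ τ ✓.
Open sets in the quotient: τ_Q = {{}, {[foxtrot]}, {[foxtrot], [juliett]}, {[foxtrot], [golf=hotel], [india], [juliett]}} (4 elements).
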